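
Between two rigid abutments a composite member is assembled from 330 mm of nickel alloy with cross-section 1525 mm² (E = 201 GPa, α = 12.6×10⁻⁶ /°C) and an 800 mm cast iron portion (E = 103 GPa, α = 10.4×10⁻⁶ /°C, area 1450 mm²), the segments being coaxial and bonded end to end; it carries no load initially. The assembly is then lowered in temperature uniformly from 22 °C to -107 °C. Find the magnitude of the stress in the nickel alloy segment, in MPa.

Free thermal contraction of the whole bar: Σ αᵢΔT Lᵢ = 12.6×10⁻⁶×129×330 + 10.4×10⁻⁶×129×800 = 1.61 mm.
The rigid supports impose zero overall length change; the single axial force P common to all segments must satisfy P Σ Lᵢ/(AᵢEᵢ) = δ_free.
The series flexibility is Σ Lᵢ/(AᵢEᵢ) = 330/(1525×201×10³) + 800/(1450×103×10³) = 6.433×10⁻⁶ mm/N.
Hence P = δ_free / Σ(L/AE) = 1.61/6.433×10⁻⁶ = 250.2 kN (tensile).
σ_{nickel alloy} = P / A = 250200 / 1525 = 164.1 MPa.

σ ≈ 164 MPa (tensile)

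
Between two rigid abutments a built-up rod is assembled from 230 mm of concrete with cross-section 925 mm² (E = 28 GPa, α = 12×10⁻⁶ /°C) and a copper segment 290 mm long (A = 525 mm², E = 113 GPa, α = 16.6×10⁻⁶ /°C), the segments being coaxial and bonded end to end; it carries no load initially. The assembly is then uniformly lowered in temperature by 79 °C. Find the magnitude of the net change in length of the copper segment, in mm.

|ΔL| ≈ 0.168 mm

Free thermal contraction of the whole bar: Σ αᵢΔT Lᵢ = 12×10⁻⁶×79×230 + 16.6×10⁻⁶×79×290 = 0.5983 mm.
The rigid supports impose zero overall length change; the single axial force P common to all segments must satisfy P Σ Lᵢ/(AᵢEᵢ) = δ_free.
The series flexibility is Σ Lᵢ/(AᵢEᵢ) = 230/(925×28×10³) + 290/(525×113×10³) = 1.377×10⁻⁵ mm/N.
Hence P = δ_free / Σ(L/AE) = 0.5983/1.377×10⁻⁵ = 43.46 kN (tensile).
For the copper segment, free thermal change = 16.6×10⁻⁶×79×290 = 0.3803 mm and elastic change from P = 43460×290/(525×113×10³) = 0.2124 mm; these oppose, so the net change is 0.168 mm (segment shortens).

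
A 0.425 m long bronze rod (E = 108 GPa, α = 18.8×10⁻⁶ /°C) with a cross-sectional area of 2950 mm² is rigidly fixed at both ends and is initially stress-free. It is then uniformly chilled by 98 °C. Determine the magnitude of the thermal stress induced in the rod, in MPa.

Because both ends are immovable the net strain is zero, and the suppressed thermal strain is αΔT = 18.8×10⁻⁶ × 98 = 1842.4×10⁻⁶.
Hence σ = E·αΔT = 108×10³ × 1842.4×10⁻⁶ = 199 MPa, tensile.

σ ≈ 199 MPa (tensile)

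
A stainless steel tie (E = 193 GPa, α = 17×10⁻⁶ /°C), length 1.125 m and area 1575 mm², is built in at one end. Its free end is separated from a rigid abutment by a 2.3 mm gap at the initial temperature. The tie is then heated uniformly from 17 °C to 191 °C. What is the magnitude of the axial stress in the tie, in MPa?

Free thermal elongation = αΔT L = 17×10⁻⁶ × 174 × 1125 = 3.328 mm.
The gap closes (δ_free > 2.3 mm) and the wall then resists a further 3.328 − 2.3 = 1.028 mm of expansion.
So σ = E(δ_free − g)/L = 193×10³ × 1.028/1125 = 176.3 MPa.

σ ≈ 176 MPa (compressive)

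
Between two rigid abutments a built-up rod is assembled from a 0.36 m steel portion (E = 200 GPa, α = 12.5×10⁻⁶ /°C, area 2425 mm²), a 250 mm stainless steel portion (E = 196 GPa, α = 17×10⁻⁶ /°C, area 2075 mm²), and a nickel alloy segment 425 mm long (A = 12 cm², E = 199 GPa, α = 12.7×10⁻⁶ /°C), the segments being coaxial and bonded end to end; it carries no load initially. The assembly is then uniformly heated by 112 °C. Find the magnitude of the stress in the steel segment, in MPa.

With the walls removed the bar would change length by δ_free = Σ αᵢΔT Lᵢ = 12.5×10⁻⁶×112×360 + 17×10⁻⁶×112×250 + 12.7×10⁻⁶×112×425 = 1.585 mm.
The walls prevent any net length change, so an axial force P (same in every segment) develops. Compatibility: P · Σ Lᵢ/(AᵢEᵢ) = δ_free.
The series flexibility is Σ Lᵢ/(AᵢEᵢ) = 360/(2425×200×10³) + 250/(2075×196×10³) + 425/(1200×199×10³) = 3.137×10⁻⁶ mm/N.
So P = 1.585 / 3.137×10⁻⁶ = 505.2 kN, compressive.
σ_{steel} = P / A = 505200 / 2425 = 208.3 MPa.

σ ≈ 208 MPa (compressive)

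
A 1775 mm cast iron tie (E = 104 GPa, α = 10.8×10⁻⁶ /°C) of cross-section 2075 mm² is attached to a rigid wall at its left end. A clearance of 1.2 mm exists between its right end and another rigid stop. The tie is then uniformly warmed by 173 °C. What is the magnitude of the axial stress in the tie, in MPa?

Free thermal elongation = αΔT L = 10.8×10⁻⁶ × 173 × 1775 = 3.316 mm.
After closing the 1.2 mm clearance, 3.316 − 1.2 = 2.116 mm of expansion remains to be suppressed by the wall.
That suppressed elongation corresponds to σ = E·Δ/L = 104×10³ × 2.116/1775 = 124 MPa.

σ ≈ 124 MPa (compressive)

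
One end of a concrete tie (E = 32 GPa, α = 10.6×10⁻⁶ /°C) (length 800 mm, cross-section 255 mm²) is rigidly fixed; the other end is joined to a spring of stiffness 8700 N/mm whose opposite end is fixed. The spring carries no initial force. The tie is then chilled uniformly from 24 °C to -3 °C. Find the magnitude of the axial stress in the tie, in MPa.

σ ≈ 4.22 MPa (tensile)

Free thermal contraction: δ_free = αΔT L = 10.6×10⁻⁶ × 27 × 800 = 0.229 mm.
Let P be the tensile force in the spring. The tie extends elastically by PL/(AE) and the spring stretches by P/k; together these equal δ_free.
So P = δ_free / [L/(AE) + 1/k] = 0.229 / [ 800/(255×32×10³) + 1/(8700) ].
P = 0.229 / 0.000213 = 1075 N.
σ = P/A = 1075/255 = 4.216 MPa.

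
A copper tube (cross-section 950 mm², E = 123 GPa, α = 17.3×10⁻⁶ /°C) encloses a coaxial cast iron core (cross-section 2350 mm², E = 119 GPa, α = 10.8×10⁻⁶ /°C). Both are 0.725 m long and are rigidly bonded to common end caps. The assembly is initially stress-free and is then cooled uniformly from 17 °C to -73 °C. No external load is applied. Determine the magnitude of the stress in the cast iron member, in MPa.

σ ≈ 20.5 MPa (compressive)

The copper has the larger α, so on cooling it would change length more than the cast iron if both were free. The rigid plates force a common final length, so the copper is put into tension and the cast iron into compression, with equal and opposite forces P (no external load).
Equating the net (thermal + elastic) strains gives |α₁ − α₂|·ΔT = P·[1/(A₁E₁) + 1/(A₂E₂)].
|α₁ − α₂|·ΔT = 6.5×10⁻⁶ × 90 = 0.000585.
1/(A₁E₁) + 1/(A₂E₂) = 1/(950×123×10³) + 1/(2350×119×10³) = 1.213×10⁻⁸ N⁻¹.
P = 0.000585 / 1.213×10⁻⁸ = 48210 N = 48.21 kN.
σ_{cast iron} = P/A₂ = 48210/2350 = 20.52 MPa, compressive.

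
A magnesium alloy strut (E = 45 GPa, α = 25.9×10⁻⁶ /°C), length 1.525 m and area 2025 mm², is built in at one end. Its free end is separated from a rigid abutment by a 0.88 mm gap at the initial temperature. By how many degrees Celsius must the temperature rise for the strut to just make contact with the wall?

ΔT ≈ 22.3 °C

The gap closes when αΔT L = 0.88 mm, since the strut is still unstressed at that instant.
So ΔT = g/(αL) = 0.88/(25.9×10⁻⁶ × 1525) = 22.28 °C.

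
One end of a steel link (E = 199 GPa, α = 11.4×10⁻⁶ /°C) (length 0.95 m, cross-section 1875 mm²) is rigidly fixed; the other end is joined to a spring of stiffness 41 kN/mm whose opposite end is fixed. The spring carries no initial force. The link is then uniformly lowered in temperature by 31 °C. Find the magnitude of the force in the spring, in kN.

The unrestrained thermal change is αΔT L = 11.4×10⁻⁶ × 31 × 950 = 0.3357 mm.
Let P be the tensile force in the spring. The link extends elastically by PL/(AE) and the spring stretches by P/k; together these equal δ_free.
P [ L/(AE) + 1/k ] = δ_free → P [ 950/(1875×199×10³) + 1/(41×10³) ] = 0.3357.
P = 0.3357 / 2.694×10⁻⁵ = 12460 N.

P ≈ 12.5 kN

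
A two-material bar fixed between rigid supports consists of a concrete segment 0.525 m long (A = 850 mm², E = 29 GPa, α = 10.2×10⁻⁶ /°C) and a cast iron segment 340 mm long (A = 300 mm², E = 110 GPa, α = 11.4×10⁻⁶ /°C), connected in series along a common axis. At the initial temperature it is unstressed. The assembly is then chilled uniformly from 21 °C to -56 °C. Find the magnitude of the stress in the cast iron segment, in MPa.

With the walls removed the bar would change length by δ_free = Σ αᵢΔT Lᵢ = 10.2×10⁻⁶×77×525 + 11.4×10⁻⁶×77×340 = 0.7108 mm.
The rigid supports impose zero overall length change; the single axial force P common to all segments must satisfy P Σ Lᵢ/(AᵢEᵢ) = δ_free.
Σ Lᵢ/(AᵢEᵢ) = 525/(850×29×10³) + 340/(300×110×10³) = 3.16×10⁻⁵ mm/N.
So P = 0.7108 / 3.16×10⁻⁵ = 22.49 kN, tensile.
σ_{cast iron} = P / A = 22490 / 300 = 74.97 MPa.

σ ≈ 75 MPa (tensile)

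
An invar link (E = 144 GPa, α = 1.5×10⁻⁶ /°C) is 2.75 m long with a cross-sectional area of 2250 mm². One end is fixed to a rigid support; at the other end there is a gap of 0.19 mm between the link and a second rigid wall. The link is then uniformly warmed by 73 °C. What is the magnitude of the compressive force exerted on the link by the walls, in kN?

P ≈ 13.1 kN

If the wall were absent the link would grow by αΔT L = 1.5×10⁻⁶ × 73 × 2750 = 0.3011 mm.
This exceeds the 0.19 mm gap, so the wall pushes back. The portion of expansion that must be recovered elastically is δ_free − gap = 0.3011 − 0.19 = 0.1111 mm.
So σ = E(δ_free − g)/L = 144×10³ × 0.1111/2750 = 5.819 MPa.
Force on the wall = σA = 5.819 × 2250 mm² = 13.09 kN.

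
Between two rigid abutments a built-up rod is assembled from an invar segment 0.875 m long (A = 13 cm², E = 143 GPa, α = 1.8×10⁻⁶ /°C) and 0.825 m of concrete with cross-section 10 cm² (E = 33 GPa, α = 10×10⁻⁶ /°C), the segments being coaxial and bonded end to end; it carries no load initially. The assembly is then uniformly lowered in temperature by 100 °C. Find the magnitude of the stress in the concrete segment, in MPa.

σ ≈ 33.1 MPa (tensile)

Free thermal contraction of the whole bar: Σ αᵢΔT Lᵢ = 1.8×10⁻⁶×100×875 + 10×10⁻⁶×100×825 = 0.9825 mm.
Since the ends are fixed, an axial force P builds up, equal in every segment, with P · Σ Lᵢ/(AᵢEᵢ) = δ_free.
The series flexibility is Σ Lᵢ/(AᵢEᵢ) = 875/(1300×143×10³) + 825/(1000×33×10³) = 2.971×10⁻⁵ mm/N.
Hence P = δ_free / Σ(L/AE) = 0.9825/2.971×10⁻⁵ = 33.07 kN (tensile).
σ_{concrete} = P / A = 33070 / 1000 = 33.07 MPa.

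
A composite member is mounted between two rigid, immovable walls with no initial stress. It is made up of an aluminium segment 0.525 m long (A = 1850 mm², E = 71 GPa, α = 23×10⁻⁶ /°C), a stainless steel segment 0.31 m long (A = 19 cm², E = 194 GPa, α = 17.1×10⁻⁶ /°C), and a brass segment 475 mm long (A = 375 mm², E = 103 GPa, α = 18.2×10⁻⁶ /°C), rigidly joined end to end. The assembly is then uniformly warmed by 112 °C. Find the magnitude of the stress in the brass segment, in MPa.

If the supports were absent, the total length change would be Σ αᵢΔT Lᵢ = 23×10⁻⁶×112×525 + 17.1×10⁻⁶×112×310 + 18.2×10⁻⁶×112×475 = 2.914 mm.
The walls prevent any net length change, so an axial force P (same in every segment) develops. Compatibility: P · Σ Lᵢ/(AᵢEᵢ) = δ_free.
The series flexibility is Σ Lᵢ/(AᵢEᵢ) = 525/(1850×71×10³) + 310/(1900×194×10³) + 475/(375×103×10³) = 1.714×10⁻⁵ mm/N.
Hence P = δ_free / Σ(L/AE) = 2.914/1.714×10⁻⁵ = 170.1 kN (compressive).
σ_{brass} = P / A = 170100 / 375 = 453.5 MPa.

σ ≈ 454 MPa (compressive)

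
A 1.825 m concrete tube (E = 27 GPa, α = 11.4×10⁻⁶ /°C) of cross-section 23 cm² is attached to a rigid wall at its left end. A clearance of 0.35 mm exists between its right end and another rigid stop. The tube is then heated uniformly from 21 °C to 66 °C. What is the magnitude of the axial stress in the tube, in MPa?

σ ≈ 8.67 MPa (compressive)

Free thermal elongation = αΔT L = 11.4×10⁻⁶ × 45 × 1825 = 0.9362 mm.
The gap closes (δ_free > 0.35 mm) and the wall then resists a further 0.9362 − 0.35 = 0.5862 mm of expansion.
That suppressed elongation corresponds to σ = E·Δ/L = 27×10³ × 0.5862/1825 = 8.673 MPa.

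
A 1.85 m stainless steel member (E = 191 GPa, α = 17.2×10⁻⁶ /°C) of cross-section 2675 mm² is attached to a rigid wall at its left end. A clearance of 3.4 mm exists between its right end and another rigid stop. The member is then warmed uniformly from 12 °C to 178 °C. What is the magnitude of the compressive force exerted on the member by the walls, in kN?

P ≈ 520 kN

If the wall were absent the member would grow by αΔT L = 17.2×10⁻⁶ × 166 × 1850 = 5.282 mm.
This exceeds the 3.4 mm gap, so the wall pushes back. The portion of expansion that must be recovered elastically is δ_free − gap = 5.282 − 3.4 = 1.882 mm.
So σ = E(δ_free − g)/L = 191×10³ × 1.882/1850 = 194.3 MPa.
Force on the wall = σA = 194.3 × 2675 mm² = 519.8 kN.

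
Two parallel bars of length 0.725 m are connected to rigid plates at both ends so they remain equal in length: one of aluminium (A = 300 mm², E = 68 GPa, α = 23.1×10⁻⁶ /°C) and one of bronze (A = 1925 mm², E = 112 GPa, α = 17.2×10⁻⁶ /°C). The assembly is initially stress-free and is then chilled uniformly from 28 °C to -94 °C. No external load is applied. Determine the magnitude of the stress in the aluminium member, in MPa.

σ ≈ 44.7 MPa (tensile)

The aluminium has the larger α, so on cooling it would change length more than the bronze if both were free. The rigid plates force a common final length, so the aluminium is put into tension and the bronze into compression, with equal and opposite forces P (no external load).
Equating the net (thermal + elastic) strains gives |α₁ − α₂|·ΔT = P·[1/(A₁E₁) + 1/(A₂E₂)].
|α₁ − α₂|·ΔT = 5.9×10⁻⁶ × 122 = 0.0007198.
1/(A₁E₁) + 1/(A₂E₂) = 1/(300×68×10³) + 1/(1925×112×10³) = 5.366×10⁻⁸ N⁻¹.
So P = 0.0007198 / 5.366×10⁻⁸ = 13.41 kN.
σ_{aluminium} = P/A₁ = 13410/300 = 44.72 MPa, tensile.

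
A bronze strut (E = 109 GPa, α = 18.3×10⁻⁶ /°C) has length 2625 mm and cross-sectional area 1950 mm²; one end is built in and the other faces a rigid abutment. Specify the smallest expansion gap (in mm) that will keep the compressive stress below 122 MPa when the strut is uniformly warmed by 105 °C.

g ≈ 2.11 mm

With no wall the strut would lengthen by αΔT L = 18.3×10⁻⁶ × 105 × 2625 = 5.044 mm.
A stress of 122 MPa corresponds to the wall pushing the strut back by σL/E = 122×2625/(109×10³) = 2.938 mm.
So the gap has to take up the difference, g_min = δ_free − σL/E = 5.044 − 2.938 = 2.106 mm.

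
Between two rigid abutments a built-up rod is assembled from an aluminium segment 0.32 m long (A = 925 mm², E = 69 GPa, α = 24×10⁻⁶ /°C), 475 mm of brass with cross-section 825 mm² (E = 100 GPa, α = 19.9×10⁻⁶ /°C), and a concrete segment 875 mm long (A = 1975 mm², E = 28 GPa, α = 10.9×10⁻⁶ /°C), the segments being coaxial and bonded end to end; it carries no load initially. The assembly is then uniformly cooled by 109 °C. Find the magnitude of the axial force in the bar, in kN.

With the walls removed the bar would change length by δ_free = Σ αᵢΔT Lᵢ = 24×10⁻⁶×109×320 + 19.9×10⁻⁶×109×475 + 10.9×10⁻⁶×109×875 = 2.907 mm.
The rigid supports impose zero overall length change; the single axial force P common to all segments must satisfy P Σ Lᵢ/(AᵢEᵢ) = δ_free.
The series flexibility is Σ Lᵢ/(AᵢEᵢ) = 320/(925×69×10³) + 475/(825×100×10³) + 875/(1975×28×10³) = 2.659×10⁻⁵ mm/N.
Hence P = δ_free / Σ(L/AE) = 2.907/2.659×10⁻⁵ = 109.3 kN (tensile).

P ≈ 109 kN (tensile)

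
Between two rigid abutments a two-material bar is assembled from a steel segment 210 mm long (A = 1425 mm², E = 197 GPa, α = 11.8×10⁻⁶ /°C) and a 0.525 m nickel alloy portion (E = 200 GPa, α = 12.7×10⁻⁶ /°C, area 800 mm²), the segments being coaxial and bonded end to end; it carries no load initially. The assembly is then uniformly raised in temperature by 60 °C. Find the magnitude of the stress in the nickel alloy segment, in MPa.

σ ≈ 170 MPa (compressive)

Free thermal expansion of the whole bar: Σ αᵢΔT Lᵢ = 11.8×10⁻⁶×60×210 + 12.7×10⁻⁶×60×525 = 0.5487 mm.
The walls prevent any net length change, so an axial force P (same in every segment) develops. Compatibility: P · Σ Lᵢ/(AᵢEᵢ) = δ_free.
The series flexibility is Σ Lᵢ/(AᵢEᵢ) = 210/(1425×197×10³) + 525/(800×200×10³) = 4.029×10⁻⁶ mm/N.
P = 0.5487 / 4.029×10⁻⁶ = 136200 N = 136.2 kN, compressive.
σ_{nickel alloy} = P / A = 136200 / 800 = 170.2 MPa.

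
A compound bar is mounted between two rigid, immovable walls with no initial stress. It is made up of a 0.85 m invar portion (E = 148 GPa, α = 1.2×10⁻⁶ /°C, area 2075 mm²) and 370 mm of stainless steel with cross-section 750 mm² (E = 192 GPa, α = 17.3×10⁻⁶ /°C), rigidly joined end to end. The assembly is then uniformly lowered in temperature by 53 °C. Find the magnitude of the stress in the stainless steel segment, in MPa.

σ ≈ 98.3 MPa (tensile)

With the walls removed the bar would change length by δ_free = Σ αᵢΔT Lᵢ = 1.2×10⁻⁶×53×850 + 17.3×10⁻⁶×53×370 = 0.3933 mm.
The rigid supports impose zero overall length change; the single axial force P common to all segments must satisfy P Σ Lᵢ/(AᵢEᵢ) = δ_free.
Σ Lᵢ/(AᵢEᵢ) = 850/(2075×148×10³) + 370/(750×192×10³) = 5.337×10⁻⁶ mm/N.
P = 0.3933 / 5.337×10⁻⁶ = 73690 N = 73.69 kN, tensile.
σ_{stainless steel} = P / A = 73690 / 750 = 98.26 MPa.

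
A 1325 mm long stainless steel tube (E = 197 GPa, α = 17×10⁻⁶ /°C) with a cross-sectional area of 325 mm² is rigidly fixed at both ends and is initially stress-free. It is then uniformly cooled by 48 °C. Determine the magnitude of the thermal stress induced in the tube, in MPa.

σ ≈ 161 MPa (tensile)

With length fixed, the mechanical strain must cancel the thermal strain αΔT = 17×10⁻⁶ × 48 = 816×10⁻⁶.
σ = EαΔT = 197×10³ × 17×10⁻⁶ × 48 = 160.8 MPa (tensile; the tube is trying to contract).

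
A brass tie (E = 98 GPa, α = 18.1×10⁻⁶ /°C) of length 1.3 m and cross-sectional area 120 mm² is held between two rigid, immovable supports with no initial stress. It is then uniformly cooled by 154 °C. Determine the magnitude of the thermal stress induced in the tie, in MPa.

With length fixed, the mechanical strain must cancel the thermal strain αΔT = 18.1×10⁻⁶ × 154 = 2787.4×10⁻⁶.
The stress required to suppress this strain is σ = Eε = 98×10³ × 2787.4×10⁻⁶ = 273.2 MPa, tensile since the tie is trying to contract.

σ ≈ 273 MPa (tensile)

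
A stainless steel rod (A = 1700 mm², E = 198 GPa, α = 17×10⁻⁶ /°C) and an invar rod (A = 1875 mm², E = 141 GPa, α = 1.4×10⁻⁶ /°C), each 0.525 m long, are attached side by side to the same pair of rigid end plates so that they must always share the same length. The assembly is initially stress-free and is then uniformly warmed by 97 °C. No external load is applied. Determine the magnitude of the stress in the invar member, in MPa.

Both members must finish at the same length. With the larger α, the stainless steel tends to over-expand; the plates restrain it, putting the stainless steel in compression and the invar in tension. With no external load the two internal forces are equal and opposite, magnitude P.
Setting the final lengths equal and cancelling L: (α₁ − α₂)ΔT = P/(A₁E₁) + P/(A₂E₂).
|α₁ − α₂|·ΔT = 15.6×10⁻⁶ × 97 = 0.001513.
1/(A₁E₁) + 1/(A₂E₂) = 1/(1700×198×10³) + 1/(1875×141×10³) = 6.753×10⁻⁹ N⁻¹.
So P = 0.001513 / 6.753×10⁻⁹ = 224.1 kN.
σ_{invar} = P/A₂ = 224100/1875 = 119.5 MPa, tensile.

σ ≈ 120 MPa (tensile)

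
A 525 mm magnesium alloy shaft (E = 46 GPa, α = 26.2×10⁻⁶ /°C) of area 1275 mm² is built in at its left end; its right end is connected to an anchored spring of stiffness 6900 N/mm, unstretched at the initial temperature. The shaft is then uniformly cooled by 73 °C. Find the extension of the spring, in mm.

δ ≈ 0.946 mm

If the spring were absent the shaft would shorten by αΔT L = 26.2×10⁻⁶ × 73 × 525 = 1.004 mm.
Let P be the tensile force in the spring. The shaft extends elastically by PL/(AE) and the spring stretches by P/k; together these equal δ_free.
So P = δ_free / [L/(AE) + 1/k] = 1.004 / [ 525/(1275×46×10³) + 1/(6900) ].
P = 1.004 / 0.0001539 = 6525 N.
Spring extension = P/k = 6525/(6900) = 0.9457 mm.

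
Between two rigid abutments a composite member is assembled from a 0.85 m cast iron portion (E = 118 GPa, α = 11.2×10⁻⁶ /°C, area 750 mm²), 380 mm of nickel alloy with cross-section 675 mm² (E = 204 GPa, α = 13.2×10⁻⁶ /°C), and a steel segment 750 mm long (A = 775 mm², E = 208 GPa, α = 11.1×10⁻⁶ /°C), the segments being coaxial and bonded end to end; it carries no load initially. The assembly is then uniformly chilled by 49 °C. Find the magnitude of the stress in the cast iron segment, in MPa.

σ ≈ 87.8 MPa (tensile)

With the walls removed the bar would change length by δ_free = Σ αᵢΔT Lᵢ = 11.2×10⁻⁶×49×850 + 13.2×10⁻⁶×49×380 + 11.1×10⁻⁶×49×750 = 1.12 mm.
The rigid supports impose zero overall length change; the single axial force P common to all segments must satisfy P Σ Lᵢ/(AᵢEᵢ) = δ_free.
Σ Lᵢ/(AᵢEᵢ) = 850/(750×118×10³) + 380/(675×204×10³) + 750/(775×208×10³) = 1.702×10⁻⁵ mm/N.
P = 1.12 / 1.702×10⁻⁵ = 65830 N = 65.83 kN, tensile.
σ_{cast iron} = P / A = 65830 / 750 = 87.77 MPa.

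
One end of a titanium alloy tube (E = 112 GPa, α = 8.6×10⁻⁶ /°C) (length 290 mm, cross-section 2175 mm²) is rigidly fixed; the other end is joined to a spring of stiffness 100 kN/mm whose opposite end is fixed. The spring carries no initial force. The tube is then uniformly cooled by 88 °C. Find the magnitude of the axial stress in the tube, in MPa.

Free thermal contraction: δ_free = αΔT L = 8.6×10⁻⁶ × 88 × 290 = 0.2195 mm.
With a force P in the spring, the elastic change of the tube is PL/(AE) and that of the spring is P/k; compatibility requires their sum to equal δ_free.
P [ L/(AE) + 1/k ] = δ_free → P [ 290/(2175×112×10³) + 1/(100×10³) ] = 0.2195.
P = 0.2195 / 1.119×10⁻⁵ = 19610 N.
σ = P/A = 19610/2175 = 9.017 MPa.

σ ≈ 9.02 MPa (tensile)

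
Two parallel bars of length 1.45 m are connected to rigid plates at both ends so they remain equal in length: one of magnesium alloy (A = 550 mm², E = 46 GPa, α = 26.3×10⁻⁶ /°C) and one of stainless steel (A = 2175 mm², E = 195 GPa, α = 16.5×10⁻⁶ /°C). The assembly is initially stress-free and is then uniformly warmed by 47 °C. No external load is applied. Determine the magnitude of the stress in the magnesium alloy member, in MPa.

Both members must finish at the same length. With the larger α, the magnesium alloy tends to over-expand; the plates restrain it, putting the magnesium alloy in compression and the stainless steel in tension. With no external load the two internal forces are equal and opposite, magnitude P.
Equating the net (thermal + elastic) strains gives |α₁ − α₂|·ΔT = P·[1/(A₁E₁) + 1/(A₂E₂)].
|α₁ − α₂|·ΔT = 9.8×10⁻⁶ × 47 = 0.0004606.
1/(A₁E₁) + 1/(A₂E₂) = 1/(550×46×10³) + 1/(2175×195×10³) = 4.188×10⁻⁸ N⁻¹.
P = 0.0004606 / 4.188×10⁻⁸ = 11000 N = 11 kN.
σ_{magnesium alloy} = P/A₁ = 11000/550 = 19.99 MPa, compressive.

σ ≈ 20 MPa (compressive)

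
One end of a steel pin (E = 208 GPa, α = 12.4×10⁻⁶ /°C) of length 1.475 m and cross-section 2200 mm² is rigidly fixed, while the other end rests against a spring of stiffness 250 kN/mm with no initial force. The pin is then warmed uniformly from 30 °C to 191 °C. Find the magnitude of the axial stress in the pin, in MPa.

If the spring were absent the pin would lengthen by αΔT L = 12.4×10⁻⁶ × 161 × 1475 = 2.945 mm.
With a force P in the spring, the elastic change of the pin is PL/(AE) and that of the spring is P/k; compatibility requires their sum to equal δ_free.
P [ L/(AE) + 1/k ] = δ_free → P [ 1475/(2200×208×10³) + 1/(250×10³) ] = 2.945.
P = 2.945 / 7.223×10⁻⁶ = 407700 N.
σ = P/A = 407700/2200 = 185.3 MPa.

σ ≈ 185 MPa (compressive)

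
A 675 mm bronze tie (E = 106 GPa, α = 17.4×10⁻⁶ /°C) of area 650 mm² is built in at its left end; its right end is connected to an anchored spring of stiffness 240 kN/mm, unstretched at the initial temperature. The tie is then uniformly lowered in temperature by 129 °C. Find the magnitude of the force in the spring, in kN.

Free thermal contraction: δ_free = αΔT L = 17.4×10⁻⁶ × 129 × 675 = 1.515 mm.
Let P be the tensile force in the spring. The tie extends elastically by PL/(AE) and the spring stretches by P/k; together these equal δ_free.
So P = δ_free / [L/(AE) + 1/k] = 1.515 / [ 675/(650×106×10³) + 1/(240×10³) ].
P = 1.515 / 1.396×10⁻⁵ = 108500 N.

P ≈ 109 kN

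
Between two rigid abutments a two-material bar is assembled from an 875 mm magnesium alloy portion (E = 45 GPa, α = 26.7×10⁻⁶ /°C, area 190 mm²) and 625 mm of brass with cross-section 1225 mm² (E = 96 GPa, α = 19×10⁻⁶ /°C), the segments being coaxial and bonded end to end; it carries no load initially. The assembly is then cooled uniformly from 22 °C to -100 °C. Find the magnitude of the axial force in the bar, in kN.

Free thermal contraction of the whole bar: Σ αᵢΔT Lᵢ = 26.7×10⁻⁶×122×875 + 19×10⁻⁶×122×625 = 4.299 mm.
The walls prevent any net length change, so an axial force P (same in every segment) develops. Compatibility: P · Σ Lᵢ/(AᵢEᵢ) = δ_free.
Σ Lᵢ/(AᵢEᵢ) = 875/(190×45×10³) + 625/(1225×96×10³) = 0.0001077 mm/N.
So P = 4.299 / 0.0001077 = 39.93 kN, tensile.

P ≈ 39.9 kN (tensile)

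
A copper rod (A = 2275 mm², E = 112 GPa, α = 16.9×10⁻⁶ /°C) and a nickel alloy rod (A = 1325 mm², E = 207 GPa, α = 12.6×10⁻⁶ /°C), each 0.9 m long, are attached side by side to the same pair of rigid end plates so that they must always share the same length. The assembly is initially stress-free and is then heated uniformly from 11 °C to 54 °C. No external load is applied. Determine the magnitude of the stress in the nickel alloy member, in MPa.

The copper has the larger α, so on heating it would change length more than the nickel alloy if both were free. The rigid plates force a common final length, so the copper is put into compression and the nickel alloy into tension, with equal and opposite forces P (no external load).
Setting the final lengths equal and cancelling L: (α₁ − α₂)ΔT = P/(A₁E₁) + P/(A₂E₂).
|α₁ − α₂|·ΔT = 4.3×10⁻⁶ × 43 = 0.0001849.
1/(A₁E₁) + 1/(A₂E₂) = 1/(2275×112×10³) + 1/(1325×207×10³) = 7.571×10⁻⁹ N⁻¹.
So P = 0.0001849 / 7.571×10⁻⁹ = 24.42 kN.
σ_{nickel alloy} = P/A₂ = 24420/1325 = 18.43 MPa, tensile.

σ ≈ 18.4 MPa (tensile)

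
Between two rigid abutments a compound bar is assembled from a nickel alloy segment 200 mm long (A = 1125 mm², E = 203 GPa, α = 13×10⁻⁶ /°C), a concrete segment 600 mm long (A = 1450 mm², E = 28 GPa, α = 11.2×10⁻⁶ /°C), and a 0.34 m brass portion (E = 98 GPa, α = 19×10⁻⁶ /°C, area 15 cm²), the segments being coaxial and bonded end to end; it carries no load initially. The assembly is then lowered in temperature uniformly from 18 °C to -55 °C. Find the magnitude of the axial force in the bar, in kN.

P ≈ 64.1 kN (tensile)

Free thermal contraction of the whole bar: Σ αᵢΔT Lᵢ = 13×10⁻⁶×73×200 + 11.2×10⁻⁶×73×600 + 19×10⁻⁶×73×340 = 1.152 mm.
Since the ends are fixed, an axial force P builds up, equal in every segment, with P · Σ Lᵢ/(AᵢEᵢ) = δ_free.
Σ Lᵢ/(AᵢEᵢ) = 200/(1125×203×10³) + 600/(1450×28×10³) + 340/(1500×98×10³) = 1.797×10⁻⁵ mm/N.
Hence P = δ_free / Σ(L/AE) = 1.152/1.797×10⁻⁵ = 64.11 kN (tensile).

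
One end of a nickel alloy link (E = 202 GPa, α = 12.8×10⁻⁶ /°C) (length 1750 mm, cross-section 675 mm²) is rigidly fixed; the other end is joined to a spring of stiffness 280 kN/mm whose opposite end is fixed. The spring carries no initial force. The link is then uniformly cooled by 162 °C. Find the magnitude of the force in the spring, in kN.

The unrestrained thermal change is αΔT L = 12.8×10⁻⁶ × 162 × 1750 = 3.629 mm.
Let P be the tensile force in the spring. The link extends elastically by PL/(AE) and the spring stretches by P/k; together these equal δ_free.
P [ L/(AE) + 1/k ] = δ_free → P [ 1750/(675×202×10³) + 1/(280×10³) ] = 3.629.
P = 3.629 / 1.641×10⁻⁵ = 221200 N.

P ≈ 221 kN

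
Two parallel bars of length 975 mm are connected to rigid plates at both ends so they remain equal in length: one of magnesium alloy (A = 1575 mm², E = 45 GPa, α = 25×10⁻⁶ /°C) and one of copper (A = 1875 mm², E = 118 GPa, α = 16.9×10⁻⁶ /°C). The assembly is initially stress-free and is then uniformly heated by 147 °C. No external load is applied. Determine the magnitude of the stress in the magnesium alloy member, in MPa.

σ ≈ 40.6 MPa (compressive)

Both members must finish at the same length. With the larger α, the magnesium alloy tends to over-expand; the plates restrain it, putting the magnesium alloy in compression and the copper in tension. With no external load the two internal forces are equal and opposite, magnitude P.
Equating the net (thermal + elastic) strains gives |α₁ − α₂|·ΔT = P·[1/(A₁E₁) + 1/(A₂E₂)].
|α₁ − α₂|·ΔT = 8.1×10⁻⁶ × 147 = 0.001191.
1/(A₁E₁) + 1/(A₂E₂) = 1/(1575×45×10³) + 1/(1875×118×10³) = 1.863×10⁻⁸ N⁻¹.
P = 0.001191 / 1.863×10⁻⁸ = 63920 N = 63.92 kN.
σ_{magnesium alloy} = P/A₁ = 63920/1575 = 40.58 MPa, compressive.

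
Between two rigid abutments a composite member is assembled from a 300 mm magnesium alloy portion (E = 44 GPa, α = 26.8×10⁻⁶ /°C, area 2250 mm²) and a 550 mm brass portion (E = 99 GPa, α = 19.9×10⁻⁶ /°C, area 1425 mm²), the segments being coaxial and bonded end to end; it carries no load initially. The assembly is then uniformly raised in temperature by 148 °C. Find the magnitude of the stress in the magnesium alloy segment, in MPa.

Free thermal expansion of the whole bar: Σ αᵢΔT Lᵢ = 26.8×10⁻⁶×148×300 + 19.9×10⁻⁶×148×550 = 2.81 mm.
Since the ends are fixed, an axial force P builds up, equal in every segment, with P · Σ Lᵢ/(AᵢEᵢ) = δ_free.
The series flexibility is Σ Lᵢ/(AᵢEᵢ) = 300/(2250×44×10³) + 550/(1425×99×10³) = 6.929×10⁻⁶ mm/N.
Hence P = δ_free / Σ(L/AE) = 2.81/6.929×10⁻⁶ = 405.5 kN (compressive).
σ_{magnesium alloy} = P / A = 405500 / 2250 = 180.2 MPa.

σ ≈ 180 MPa (compressive)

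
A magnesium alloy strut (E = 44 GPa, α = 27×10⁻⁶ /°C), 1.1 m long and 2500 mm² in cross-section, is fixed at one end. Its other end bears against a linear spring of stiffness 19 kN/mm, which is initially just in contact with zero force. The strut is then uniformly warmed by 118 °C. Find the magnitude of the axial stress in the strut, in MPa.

σ ≈ 22.4 MPa (compressive)

The unrestrained thermal change is αΔT L = 27×10⁻⁶ × 118 × 1100 = 3.505 mm.
With a force P in the spring, the elastic change of the strut is PL/(AE) and that of the spring is P/k; compatibility requires their sum to equal δ_free.
So P = δ_free / [L/(AE) + 1/k] = 3.505 / [ 1100/(2500×44×10³) + 1/(19×10³) ].
P = 3.505 / 6.263×10⁻⁵ = 55960 N.
σ = P/A = 55960/2500 = 22.38 MPa.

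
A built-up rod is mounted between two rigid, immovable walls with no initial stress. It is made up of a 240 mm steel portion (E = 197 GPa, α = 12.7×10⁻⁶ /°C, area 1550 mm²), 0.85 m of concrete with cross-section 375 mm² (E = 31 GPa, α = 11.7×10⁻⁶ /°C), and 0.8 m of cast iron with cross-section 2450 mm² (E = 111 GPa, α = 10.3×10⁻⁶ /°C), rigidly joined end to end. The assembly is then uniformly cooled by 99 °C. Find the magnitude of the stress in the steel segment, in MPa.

If the supports were absent, the total length change would be Σ αᵢΔT Lᵢ = 12.7×10⁻⁶×99×240 + 11.7×10⁻⁶×99×850 + 10.3×10⁻⁶×99×800 = 2.102 mm.
The rigid supports impose zero overall length change; the single axial force P common to all segments must satisfy P Σ Lᵢ/(AᵢEᵢ) = δ_free.
The series flexibility is Σ Lᵢ/(AᵢEᵢ) = 240/(1550×197×10³) + 850/(375×31×10³) + 800/(2450×111×10³) = 7.685×10⁻⁵ mm/N.
So P = 2.102 / 7.685×10⁻⁵ = 27.35 kN, tensile.
σ_{steel} = P / A = 27350 / 1550 = 17.65 MPa.

σ ≈ 17.6 MPa (tensile)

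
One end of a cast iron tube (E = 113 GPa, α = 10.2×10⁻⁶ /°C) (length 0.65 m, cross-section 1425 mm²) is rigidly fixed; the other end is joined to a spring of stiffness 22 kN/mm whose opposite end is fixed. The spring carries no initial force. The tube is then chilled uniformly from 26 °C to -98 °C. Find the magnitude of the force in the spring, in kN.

If the spring were absent the tube would shorten by αΔT L = 10.2×10⁻⁶ × 124 × 650 = 0.8221 mm.
Let P be the tensile force in the spring. The tube extends elastically by PL/(AE) and the spring stretches by P/k; together these equal δ_free.
P [ L/(AE) + 1/k ] = δ_free → P [ 650/(1425×113×10³) + 1/(22×10³) ] = 0.8221.
P = 0.8221 / 4.949×10⁻⁵ = 16610 N.

P ≈ 16.6 kN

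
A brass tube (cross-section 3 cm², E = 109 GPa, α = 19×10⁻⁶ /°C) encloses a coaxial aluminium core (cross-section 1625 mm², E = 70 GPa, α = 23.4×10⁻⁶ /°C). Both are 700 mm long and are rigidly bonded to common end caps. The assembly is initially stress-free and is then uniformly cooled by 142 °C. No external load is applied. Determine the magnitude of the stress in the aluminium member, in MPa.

The aluminium has the larger α, so on cooling it would change length more than the brass if both were free. The rigid plates force a common final length, so the aluminium is put into tension and the brass into compression, with equal and opposite forces P (no external load).
Equating the net (thermal + elastic) strains gives |α₁ − α₂|·ΔT = P·[1/(A₁E₁) + 1/(A₂E₂)].
|α₁ − α₂|·ΔT = 4.4×10⁻⁶ × 142 = 0.0006248.
1/(A₁E₁) + 1/(A₂E₂) = 1/(300×109×10³) + 1/(1625×70×10³) = 3.937×10⁻⁸ N⁻¹.
So P = 0.0006248 / 3.937×10⁻⁸ = 15.87 kN.
σ_{aluminium} = P/A₂ = 15870/1625 = 9.766 MPa, tensile.

σ ≈ 9.77 MPa (tensile)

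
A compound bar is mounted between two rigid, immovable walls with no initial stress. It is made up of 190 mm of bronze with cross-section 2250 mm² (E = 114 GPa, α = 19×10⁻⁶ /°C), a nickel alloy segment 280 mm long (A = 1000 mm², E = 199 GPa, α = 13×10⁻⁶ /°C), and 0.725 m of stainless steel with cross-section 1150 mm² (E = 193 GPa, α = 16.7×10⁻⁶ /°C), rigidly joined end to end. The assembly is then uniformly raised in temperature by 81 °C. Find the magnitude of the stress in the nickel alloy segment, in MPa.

If the supports were absent, the total length change would be Σ αᵢΔT Lᵢ = 19×10⁻⁶×81×190 + 13×10⁻⁶×81×280 + 16.7×10⁻⁶×81×725 = 1.568 mm.
Since the ends are fixed, an axial force P builds up, equal in every segment, with P · Σ Lᵢ/(AᵢEᵢ) = δ_free.
Σ Lᵢ/(AᵢEᵢ) = 190/(2250×114×10³) + 280/(1000×199×10³) + 725/(1150×193×10³) = 5.414×10⁻⁶ mm/N.
P = 1.568 / 5.414×10⁻⁶ = 289600 N = 289.6 kN, compressive.
σ_{nickel alloy} = P / A = 289600 / 1000 = 289.6 MPa.

σ ≈ 290 MPa (compressive)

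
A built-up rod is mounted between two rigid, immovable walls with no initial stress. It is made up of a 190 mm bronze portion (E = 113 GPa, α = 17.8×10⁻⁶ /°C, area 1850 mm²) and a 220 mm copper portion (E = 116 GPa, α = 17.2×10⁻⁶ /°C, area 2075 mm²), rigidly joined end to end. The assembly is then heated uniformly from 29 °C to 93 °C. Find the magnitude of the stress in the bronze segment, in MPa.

With the walls removed the bar would change length by δ_free = Σ αᵢΔT Lᵢ = 17.8×10⁻⁶×64×190 + 17.2×10⁻⁶×64×220 = 0.4586 mm.
The rigid supports impose zero overall length change; the single axial force P common to all segments must satisfy P Σ Lᵢ/(AᵢEᵢ) = δ_free.
The series flexibility is Σ Lᵢ/(AᵢEᵢ) = 190/(1850×113×10³) + 220/(2075×116×10³) = 1.823×10⁻⁶ mm/N.
So P = 0.4586 / 1.823×10⁻⁶ = 251.6 kN, compressive.
σ_{bronze} = P / A = 251600 / 1850 = 136 MPa.

σ ≈ 136 MPa (compressive)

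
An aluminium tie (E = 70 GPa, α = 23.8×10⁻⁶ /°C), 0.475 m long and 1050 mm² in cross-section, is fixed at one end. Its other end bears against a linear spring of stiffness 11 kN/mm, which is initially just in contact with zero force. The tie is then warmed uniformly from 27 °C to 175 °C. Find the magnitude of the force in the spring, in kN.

P ≈ 17.2 kN

Free thermal expansion: δ_free = αΔT L = 23.8×10⁻⁶ × 148 × 475 = 1.673 mm.
Let P be the compressive force at the spring. The tie shortens elastically by PL/(AE) and the spring compresses by P/k; together these equal δ_free.
P [ L/(AE) + 1/k ] = δ_free → P [ 475/(1050×70×10³) + 1/(11×10³) ] = 1.673.
P = 1.673 / 9.737×10⁻⁵ = 17180 N.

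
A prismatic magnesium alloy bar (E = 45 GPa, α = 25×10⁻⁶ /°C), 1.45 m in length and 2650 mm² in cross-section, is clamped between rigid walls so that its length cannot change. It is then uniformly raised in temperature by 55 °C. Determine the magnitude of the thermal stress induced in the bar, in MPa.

σ ≈ 61.9 MPa (compressive)

The supports are rigid, so the total axial strain is zero. The restrained thermal strain is ε = αΔT = 25×10⁻⁶ × 55 = 1375×10⁻⁶.
The stress required to suppress this strain is σ = Eε = 45×10³ × 1375×10⁻⁶ = 61.88 MPa, compressive since the bar is trying to expand.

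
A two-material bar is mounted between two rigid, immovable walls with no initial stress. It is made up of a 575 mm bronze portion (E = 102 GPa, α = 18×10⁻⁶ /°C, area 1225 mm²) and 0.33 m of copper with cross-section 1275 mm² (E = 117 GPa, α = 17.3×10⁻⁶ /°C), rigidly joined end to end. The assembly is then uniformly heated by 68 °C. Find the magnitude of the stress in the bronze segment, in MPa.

σ ≈ 131 MPa (compressive)

If the supports were absent, the total length change would be Σ αᵢΔT Lᵢ = 18×10⁻⁶×68×575 + 17.3×10⁻⁶×68×330 = 1.092 mm.
The rigid supports impose zero overall length change; the single axial force P common to all segments must satisfy P Σ Lᵢ/(AᵢEᵢ) = δ_free.
Σ Lᵢ/(AᵢEᵢ) = 575/(1225×102×10³) + 330/(1275×117×10³) = 6.814×10⁻⁶ mm/N.
Hence P = δ_free / Σ(L/AE) = 1.092/6.814×10⁻⁶ = 160.3 kN (compressive).
σ_{bronze} = P / A = 160300 / 1225 = 130.8 MPa.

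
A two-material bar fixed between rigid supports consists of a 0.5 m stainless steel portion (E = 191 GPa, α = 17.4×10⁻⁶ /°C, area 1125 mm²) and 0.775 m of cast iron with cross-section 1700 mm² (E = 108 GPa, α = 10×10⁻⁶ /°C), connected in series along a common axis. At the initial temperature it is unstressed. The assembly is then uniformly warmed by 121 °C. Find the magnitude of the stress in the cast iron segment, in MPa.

With the walls removed the bar would change length by δ_free = Σ αᵢΔT Lᵢ = 17.4×10⁻⁶×121×500 + 10×10⁻⁶×121×775 = 1.99 mm.
The walls prevent any net length change, so an axial force P (same in every segment) develops. Compatibility: P · Σ Lᵢ/(AᵢEᵢ) = δ_free.
Σ Lᵢ/(AᵢEᵢ) = 500/(1125×191×10³) + 775/(1700×108×10³) = 6.548×10⁻⁶ mm/N.
So P = 1.99 / 6.548×10⁻⁶ = 304 kN, compressive.
σ_{cast iron} = P / A = 304000 / 1700 = 178.8 MPa.

σ ≈ 179 MPa (compressive)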